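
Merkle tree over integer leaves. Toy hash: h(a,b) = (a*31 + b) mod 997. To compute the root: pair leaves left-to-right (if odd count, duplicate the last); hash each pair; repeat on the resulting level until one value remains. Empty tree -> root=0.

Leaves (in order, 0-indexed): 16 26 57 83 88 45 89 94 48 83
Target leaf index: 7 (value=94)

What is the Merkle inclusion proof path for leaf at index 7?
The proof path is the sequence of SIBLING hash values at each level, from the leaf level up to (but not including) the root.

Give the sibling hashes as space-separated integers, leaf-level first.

L0 (leaves): [16, 26, 57, 83, 88, 45, 89, 94, 48, 83], target index=7
L1: h(16,26)=(16*31+26)%997=522 [pair 0] h(57,83)=(57*31+83)%997=853 [pair 1] h(88,45)=(88*31+45)%997=779 [pair 2] h(89,94)=(89*31+94)%997=859 [pair 3] h(48,83)=(48*31+83)%997=574 [pair 4] -> [522, 853, 779, 859, 574]
  Sibling for proof at L0: 89
L2: h(522,853)=(522*31+853)%997=86 [pair 0] h(779,859)=(779*31+859)%997=83 [pair 1] h(574,574)=(574*31+574)%997=422 [pair 2] -> [86, 83, 422]
  Sibling for proof at L1: 779
L3: h(86,83)=(86*31+83)%997=755 [pair 0] h(422,422)=(422*31+422)%997=543 [pair 1] -> [755, 543]
  Sibling for proof at L2: 86
L4: h(755,543)=(755*31+543)%997=20 [pair 0] -> [20]
  Sibling for proof at L3: 543
Root: 20
Proof path (sibling hashes from leaf to root): [89, 779, 86, 543]

Answer: 89 779 86 543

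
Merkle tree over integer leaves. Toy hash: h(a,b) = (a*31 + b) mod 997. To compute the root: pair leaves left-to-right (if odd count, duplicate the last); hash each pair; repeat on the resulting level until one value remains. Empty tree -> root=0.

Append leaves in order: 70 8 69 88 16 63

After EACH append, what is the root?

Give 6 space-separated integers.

Answer: 70 184 933 952 34 541

Derivation:
After append 70 (leaves=[70]):
  L0: [70]
  root=70
After append 8 (leaves=[70, 8]):
  L0: [70, 8]
  L1: h(70,8)=(70*31+8)%997=184 -> [184]
  root=184
After append 69 (leaves=[70, 8, 69]):
  L0: [70, 8, 69]
  L1: h(70,8)=(70*31+8)%997=184 h(69,69)=(69*31+69)%997=214 -> [184, 214]
  L2: h(184,214)=(184*31+214)%997=933 -> [933]
  root=933
After append 88 (leaves=[70, 8, 69, 88]):
  L0: [70, 8, 69, 88]
  L1: h(70,8)=(70*31+8)%997=184 h(69,88)=(69*31+88)%997=233 -> [184, 233]
  L2: h(184,233)=(184*31+233)%997=952 -> [952]
  root=952
After append 16 (leaves=[70, 8, 69, 88, 16]):
  L0: [70, 8, 69, 88, 16]
  L1: h(70,8)=(70*31+8)%997=184 h(69,88)=(69*31+88)%997=233 h(16,16)=(16*31+16)%997=512 -> [184, 233, 512]
  L2: h(184,233)=(184*31+233)%997=952 h(512,512)=(512*31+512)%997=432 -> [952, 432]
  L3: h(952,432)=(952*31+432)%997=34 -> [34]
  root=34
After append 63 (leaves=[70, 8, 69, 88, 16, 63]):
  L0: [70, 8, 69, 88, 16, 63]
  L1: h(70,8)=(70*31+8)%997=184 h(69,88)=(69*31+88)%997=233 h(16,63)=(16*31+63)%997=559 -> [184, 233, 559]
  L2: h(184,233)=(184*31+233)%997=952 h(559,559)=(559*31+559)%997=939 -> [952, 939]
  L3: h(952,939)=(952*31+939)%997=541 -> [541]
  root=541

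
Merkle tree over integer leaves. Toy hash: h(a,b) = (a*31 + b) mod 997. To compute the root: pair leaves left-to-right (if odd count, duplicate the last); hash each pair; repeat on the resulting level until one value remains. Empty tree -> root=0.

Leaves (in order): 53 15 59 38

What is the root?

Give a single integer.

Answer: 424

Derivation:
L0: [53, 15, 59, 38]
L1: h(53,15)=(53*31+15)%997=661 h(59,38)=(59*31+38)%997=870 -> [661, 870]
L2: h(661,870)=(661*31+870)%997=424 -> [424]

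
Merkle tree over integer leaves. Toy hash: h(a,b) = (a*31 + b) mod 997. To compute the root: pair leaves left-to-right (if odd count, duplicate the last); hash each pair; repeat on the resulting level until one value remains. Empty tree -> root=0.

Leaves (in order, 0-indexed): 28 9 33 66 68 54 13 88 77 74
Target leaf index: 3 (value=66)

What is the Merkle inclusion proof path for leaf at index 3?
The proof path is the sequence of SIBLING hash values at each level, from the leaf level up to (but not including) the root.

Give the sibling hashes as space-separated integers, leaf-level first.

L0 (leaves): [28, 9, 33, 66, 68, 54, 13, 88, 77, 74], target index=3
L1: h(28,9)=(28*31+9)%997=877 [pair 0] h(33,66)=(33*31+66)%997=92 [pair 1] h(68,54)=(68*31+54)%997=168 [pair 2] h(13,88)=(13*31+88)%997=491 [pair 3] h(77,74)=(77*31+74)%997=467 [pair 4] -> [877, 92, 168, 491, 467]
  Sibling for proof at L0: 33
L2: h(877,92)=(877*31+92)%997=360 [pair 0] h(168,491)=(168*31+491)%997=714 [pair 1] h(467,467)=(467*31+467)%997=986 [pair 2] -> [360, 714, 986]
  Sibling for proof at L1: 877
L3: h(360,714)=(360*31+714)%997=907 [pair 0] h(986,986)=(986*31+986)%997=645 [pair 1] -> [907, 645]
  Sibling for proof at L2: 714
L4: h(907,645)=(907*31+645)%997=846 [pair 0] -> [846]
  Sibling for proof at L3: 645
Root: 846
Proof path (sibling hashes from leaf to root): [33, 877, 714, 645]

Answer: 33 877 714 645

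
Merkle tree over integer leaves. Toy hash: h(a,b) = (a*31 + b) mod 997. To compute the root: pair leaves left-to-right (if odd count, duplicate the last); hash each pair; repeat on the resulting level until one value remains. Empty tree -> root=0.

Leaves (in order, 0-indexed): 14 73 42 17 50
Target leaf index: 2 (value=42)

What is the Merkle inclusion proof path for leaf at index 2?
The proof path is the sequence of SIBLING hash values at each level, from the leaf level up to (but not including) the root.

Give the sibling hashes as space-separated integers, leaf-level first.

Answer: 17 507 353

Derivation:
L0 (leaves): [14, 73, 42, 17, 50], target index=2
L1: h(14,73)=(14*31+73)%997=507 [pair 0] h(42,17)=(42*31+17)%997=322 [pair 1] h(50,50)=(50*31+50)%997=603 [pair 2] -> [507, 322, 603]
  Sibling for proof at L0: 17
L2: h(507,322)=(507*31+322)%997=87 [pair 0] h(603,603)=(603*31+603)%997=353 [pair 1] -> [87, 353]
  Sibling for proof at L1: 507
L3: h(87,353)=(87*31+353)%997=59 [pair 0] -> [59]
  Sibling for proof at L2: 353
Root: 59
Proof path (sibling hashes from leaf to root): [17, 507, 353]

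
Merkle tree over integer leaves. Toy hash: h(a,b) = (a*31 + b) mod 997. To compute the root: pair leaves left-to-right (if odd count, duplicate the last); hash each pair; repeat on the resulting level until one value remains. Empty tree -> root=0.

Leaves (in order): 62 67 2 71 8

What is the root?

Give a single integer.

Answer: 531

Derivation:
L0: [62, 67, 2, 71, 8]
L1: h(62,67)=(62*31+67)%997=992 h(2,71)=(2*31+71)%997=133 h(8,8)=(8*31+8)%997=256 -> [992, 133, 256]
L2: h(992,133)=(992*31+133)%997=975 h(256,256)=(256*31+256)%997=216 -> [975, 216]
L3: h(975,216)=(975*31+216)%997=531 -> [531]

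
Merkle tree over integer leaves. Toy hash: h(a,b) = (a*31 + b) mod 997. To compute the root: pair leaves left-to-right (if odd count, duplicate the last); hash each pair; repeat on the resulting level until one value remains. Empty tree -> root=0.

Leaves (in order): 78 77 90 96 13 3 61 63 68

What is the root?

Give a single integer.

Answer: 18

Derivation:
L0: [78, 77, 90, 96, 13, 3, 61, 63, 68]
L1: h(78,77)=(78*31+77)%997=501 h(90,96)=(90*31+96)%997=892 h(13,3)=(13*31+3)%997=406 h(61,63)=(61*31+63)%997=957 h(68,68)=(68*31+68)%997=182 -> [501, 892, 406, 957, 182]
L2: h(501,892)=(501*31+892)%997=471 h(406,957)=(406*31+957)%997=582 h(182,182)=(182*31+182)%997=839 -> [471, 582, 839]
L3: h(471,582)=(471*31+582)%997=228 h(839,839)=(839*31+839)%997=926 -> [228, 926]
L4: h(228,926)=(228*31+926)%997=18 -> [18]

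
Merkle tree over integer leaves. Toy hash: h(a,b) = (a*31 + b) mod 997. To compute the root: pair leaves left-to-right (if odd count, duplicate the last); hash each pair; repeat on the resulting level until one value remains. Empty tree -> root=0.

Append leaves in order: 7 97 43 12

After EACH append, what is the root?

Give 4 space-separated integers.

Answer: 7 314 143 112

Derivation:
After append 7 (leaves=[7]):
  L0: [7]
  root=7
After append 97 (leaves=[7, 97]):
  L0: [7, 97]
  L1: h(7,97)=(7*31+97)%997=314 -> [314]
  root=314
After append 43 (leaves=[7, 97, 43]):
  L0: [7, 97, 43]
  L1: h(7,97)=(7*31+97)%997=314 h(43,43)=(43*31+43)%997=379 -> [314, 379]
  L2: h(314,379)=(314*31+379)%997=143 -> [143]
  root=143
After append 12 (leaves=[7, 97, 43, 12]):
  L0: [7, 97, 43, 12]
  L1: h(7,97)=(7*31+97)%997=314 h(43,12)=(43*31+12)%997=348 -> [314, 348]
  L2: h(314,348)=(314*31+348)%997=112 -> [112]
  root=112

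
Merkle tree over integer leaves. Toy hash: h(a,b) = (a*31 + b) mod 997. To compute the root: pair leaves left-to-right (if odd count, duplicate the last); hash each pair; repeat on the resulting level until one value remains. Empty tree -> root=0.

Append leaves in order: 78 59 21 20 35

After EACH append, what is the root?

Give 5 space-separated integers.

After append 78 (leaves=[78]):
  L0: [78]
  root=78
After append 59 (leaves=[78, 59]):
  L0: [78, 59]
  L1: h(78,59)=(78*31+59)%997=483 -> [483]
  root=483
After append 21 (leaves=[78, 59, 21]):
  L0: [78, 59, 21]
  L1: h(78,59)=(78*31+59)%997=483 h(21,21)=(21*31+21)%997=672 -> [483, 672]
  L2: h(483,672)=(483*31+672)%997=690 -> [690]
  root=690
After append 20 (leaves=[78, 59, 21, 20]):
  L0: [78, 59, 21, 20]
  L1: h(78,59)=(78*31+59)%997=483 h(21,20)=(21*31+20)%997=671 -> [483, 671]
  L2: h(483,671)=(483*31+671)%997=689 -> [689]
  root=689
After append 35 (leaves=[78, 59, 21, 20, 35]):
  L0: [78, 59, 21, 20, 35]
  L1: h(78,59)=(78*31+59)%997=483 h(21,20)=(21*31+20)%997=671 h(35,35)=(35*31+35)%997=123 -> [483, 671, 123]
  L2: h(483,671)=(483*31+671)%997=689 h(123,123)=(123*31+123)%997=945 -> [689, 945]
  L3: h(689,945)=(689*31+945)%997=370 -> [370]
  root=370

Answer: 78 483 690 689 370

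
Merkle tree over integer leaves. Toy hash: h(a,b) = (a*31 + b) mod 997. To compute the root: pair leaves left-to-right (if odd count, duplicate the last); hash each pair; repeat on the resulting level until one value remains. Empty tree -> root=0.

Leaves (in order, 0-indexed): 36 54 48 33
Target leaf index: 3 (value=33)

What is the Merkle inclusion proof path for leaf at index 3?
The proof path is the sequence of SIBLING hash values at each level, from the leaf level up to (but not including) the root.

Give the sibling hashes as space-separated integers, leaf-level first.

L0 (leaves): [36, 54, 48, 33], target index=3
L1: h(36,54)=(36*31+54)%997=173 [pair 0] h(48,33)=(48*31+33)%997=524 [pair 1] -> [173, 524]
  Sibling for proof at L0: 48
L2: h(173,524)=(173*31+524)%997=902 [pair 0] -> [902]
  Sibling for proof at L1: 173
Root: 902
Proof path (sibling hashes from leaf to root): [48, 173]

Answer: 48 173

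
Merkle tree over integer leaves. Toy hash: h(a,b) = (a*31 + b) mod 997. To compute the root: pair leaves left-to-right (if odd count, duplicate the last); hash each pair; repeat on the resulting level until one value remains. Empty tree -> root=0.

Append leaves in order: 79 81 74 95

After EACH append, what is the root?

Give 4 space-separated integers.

Answer: 79 536 41 62

Derivation:
After append 79 (leaves=[79]):
  L0: [79]
  root=79
After append 81 (leaves=[79, 81]):
  L0: [79, 81]
  L1: h(79,81)=(79*31+81)%997=536 -> [536]
  root=536
After append 74 (leaves=[79, 81, 74]):
  L0: [79, 81, 74]
  L1: h(79,81)=(79*31+81)%997=536 h(74,74)=(74*31+74)%997=374 -> [536, 374]
  L2: h(536,374)=(536*31+374)%997=41 -> [41]
  root=41
After append 95 (leaves=[79, 81, 74, 95]):
  L0: [79, 81, 74, 95]
  L1: h(79,81)=(79*31+81)%997=536 h(74,95)=(74*31+95)%997=395 -> [536, 395]
  L2: h(536,395)=(536*31+395)%997=62 -> [62]
  root=62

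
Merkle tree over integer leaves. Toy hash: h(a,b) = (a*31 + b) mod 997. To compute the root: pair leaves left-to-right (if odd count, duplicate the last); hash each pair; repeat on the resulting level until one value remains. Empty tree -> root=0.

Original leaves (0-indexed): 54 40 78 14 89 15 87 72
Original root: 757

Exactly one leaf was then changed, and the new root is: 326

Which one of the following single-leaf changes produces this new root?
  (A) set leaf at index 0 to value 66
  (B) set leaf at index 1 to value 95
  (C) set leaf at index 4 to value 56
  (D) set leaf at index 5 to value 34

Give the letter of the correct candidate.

Answer: A

Derivation:
Original leaves: [54, 40, 78, 14, 89, 15, 87, 72]
Target new root: 326
Try each candidate change and compute the resulting root:
Candidate A: set leaf[0] = 66 -> leaves = [66, 40, 78, 14, 89, 15, 87, 72]
  L0: [66, 40, 78, 14, 89, 15, 87, 72]
  L1: h(66,40)=(66*31+40)%997=92 h(78,14)=(78*31+14)%997=438 h(89,15)=(89*31+15)%997=780 h(87,72)=(87*31+72)%997=775 -> [92, 438, 780, 775]
  L2: h(92,438)=(92*31+438)%997=299 h(780,775)=(780*31+775)%997=30 -> [299, 30]
  L3: h(299,30)=(299*31+30)%997=326 -> [326]
  root = 326 == target 326  ** MATCH **
Candidate B: set leaf[1] = 95 -> leaves = [54, 95, 78, 14, 89, 15, 87, 72]
  L0: [54, 95, 78, 14, 89, 15, 87, 72]
  L1: h(54,95)=(54*31+95)%997=772 h(78,14)=(78*31+14)%997=438 h(89,15)=(89*31+15)%997=780 h(87,72)=(87*31+72)%997=775 -> [772, 438, 780, 775]
  L2: h(772,438)=(772*31+438)%997=442 h(780,775)=(780*31+775)%997=30 -> [442, 30]
  L3: h(442,30)=(442*31+30)%997=771 -> [771]
  root = 771 != target 326
Candidate C: set leaf[4] = 56 -> leaves = [54, 40, 78, 14, 56, 15, 87, 72]
  L0: [54, 40, 78, 14, 56, 15, 87, 72]
  L1: h(54,40)=(54*31+40)%997=717 h(78,14)=(78*31+14)%997=438 h(56,15)=(56*31+15)%997=754 h(87,72)=(87*31+72)%997=775 -> [717, 438, 754, 775]
  L2: h(717,438)=(717*31+438)%997=731 h(754,775)=(754*31+775)%997=221 -> [731, 221]
  L3: h(731,221)=(731*31+221)%997=948 -> [948]
  root = 948 != target 326
Candidate D: set leaf[5] = 34 -> leaves = [54, 40, 78, 14, 89, 34, 87, 72]
  L0: [54, 40, 78, 14, 89, 34, 87, 72]
  L1: h(54,40)=(54*31+40)%997=717 h(78,14)=(78*31+14)%997=438 h(89,34)=(89*31+34)%997=799 h(87,72)=(87*31+72)%997=775 -> [717, 438, 799, 775]
  L2: h(717,438)=(717*31+438)%997=731 h(799,775)=(799*31+775)%997=619 -> [731, 619]
  L3: h(731,619)=(731*31+619)%997=349 -> [349]
  root = 349 != target 326
Candidate A produces the target root.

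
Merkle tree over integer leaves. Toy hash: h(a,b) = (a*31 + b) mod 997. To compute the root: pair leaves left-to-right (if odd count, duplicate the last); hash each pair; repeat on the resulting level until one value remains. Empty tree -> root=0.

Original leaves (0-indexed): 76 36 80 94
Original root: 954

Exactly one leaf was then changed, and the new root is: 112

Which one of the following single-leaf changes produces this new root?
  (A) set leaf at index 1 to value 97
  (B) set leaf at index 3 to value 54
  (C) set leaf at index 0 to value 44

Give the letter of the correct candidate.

Original leaves: [76, 36, 80, 94]
Target new root: 112
Try each candidate change and compute the resulting root:
Candidate A: set leaf[1] = 97 -> leaves = [76, 97, 80, 94]
  L0: [76, 97, 80, 94]
  L1: h(76,97)=(76*31+97)%997=459 h(80,94)=(80*31+94)%997=580 -> [459, 580]
  L2: h(459,580)=(459*31+580)%997=851 -> [851]
  root = 851 != target 112
Candidate B: set leaf[3] = 54 -> leaves = [76, 36, 80, 54]
  L0: [76, 36, 80, 54]
  L1: h(76,36)=(76*31+36)%997=398 h(80,54)=(80*31+54)%997=540 -> [398, 540]
  L2: h(398,540)=(398*31+540)%997=914 -> [914]
  root = 914 != target 112
Candidate C: set leaf[0] = 44 -> leaves = [44, 36, 80, 94]
  L0: [44, 36, 80, 94]
  L1: h(44,36)=(44*31+36)%997=403 h(80,94)=(80*31+94)%997=580 -> [403, 580]
  L2: h(403,580)=(403*31+580)%997=112 -> [112]
  root = 112 == target 112  ** MATCH **
Candidate C produces the target root.

Answer: C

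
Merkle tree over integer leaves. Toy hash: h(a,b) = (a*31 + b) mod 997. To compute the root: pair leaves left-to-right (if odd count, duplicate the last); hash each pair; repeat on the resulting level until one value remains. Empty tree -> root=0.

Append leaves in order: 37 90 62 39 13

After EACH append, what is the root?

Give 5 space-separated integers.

Answer: 37 240 451 428 658

Derivation:
After append 37 (leaves=[37]):
  L0: [37]
  root=37
After append 90 (leaves=[37, 90]):
  L0: [37, 90]
  L1: h(37,90)=(37*31+90)%997=240 -> [240]
  root=240
After append 62 (leaves=[37, 90, 62]):
  L0: [37, 90, 62]
  L1: h(37,90)=(37*31+90)%997=240 h(62,62)=(62*31+62)%997=987 -> [240, 987]
  L2: h(240,987)=(240*31+987)%997=451 -> [451]
  root=451
After append 39 (leaves=[37, 90, 62, 39]):
  L0: [37, 90, 62, 39]
  L1: h(37,90)=(37*31+90)%997=240 h(62,39)=(62*31+39)%997=964 -> [240, 964]
  L2: h(240,964)=(240*31+964)%997=428 -> [428]
  root=428
After append 13 (leaves=[37, 90, 62, 39, 13]):
  L0: [37, 90, 62, 39, 13]
  L1: h(37,90)=(37*31+90)%997=240 h(62,39)=(62*31+39)%997=964 h(13,13)=(13*31+13)%997=416 -> [240, 964, 416]
  L2: h(240,964)=(240*31+964)%997=428 h(416,416)=(416*31+416)%997=351 -> [428, 351]
  L3: h(428,351)=(428*31+351)%997=658 -> [658]
  root=658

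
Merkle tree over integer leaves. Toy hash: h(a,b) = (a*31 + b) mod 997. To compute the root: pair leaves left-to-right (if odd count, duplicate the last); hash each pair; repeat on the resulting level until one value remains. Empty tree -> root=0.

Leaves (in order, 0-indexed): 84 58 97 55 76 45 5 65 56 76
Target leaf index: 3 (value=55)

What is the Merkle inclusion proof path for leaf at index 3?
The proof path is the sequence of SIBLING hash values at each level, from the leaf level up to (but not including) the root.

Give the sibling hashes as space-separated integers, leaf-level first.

Answer: 97 668 873 71

Derivation:
L0 (leaves): [84, 58, 97, 55, 76, 45, 5, 65, 56, 76], target index=3
L1: h(84,58)=(84*31+58)%997=668 [pair 0] h(97,55)=(97*31+55)%997=71 [pair 1] h(76,45)=(76*31+45)%997=407 [pair 2] h(5,65)=(5*31+65)%997=220 [pair 3] h(56,76)=(56*31+76)%997=815 [pair 4] -> [668, 71, 407, 220, 815]
  Sibling for proof at L0: 97
L2: h(668,71)=(668*31+71)%997=839 [pair 0] h(407,220)=(407*31+220)%997=873 [pair 1] h(815,815)=(815*31+815)%997=158 [pair 2] -> [839, 873, 158]
  Sibling for proof at L1: 668
L3: h(839,873)=(839*31+873)%997=960 [pair 0] h(158,158)=(158*31+158)%997=71 [pair 1] -> [960, 71]
  Sibling for proof at L2: 873
L4: h(960,71)=(960*31+71)%997=918 [pair 0] -> [918]
  Sibling for proof at L3: 71
Root: 918
Proof path (sibling hashes from leaf to root): [97, 668, 873, 71]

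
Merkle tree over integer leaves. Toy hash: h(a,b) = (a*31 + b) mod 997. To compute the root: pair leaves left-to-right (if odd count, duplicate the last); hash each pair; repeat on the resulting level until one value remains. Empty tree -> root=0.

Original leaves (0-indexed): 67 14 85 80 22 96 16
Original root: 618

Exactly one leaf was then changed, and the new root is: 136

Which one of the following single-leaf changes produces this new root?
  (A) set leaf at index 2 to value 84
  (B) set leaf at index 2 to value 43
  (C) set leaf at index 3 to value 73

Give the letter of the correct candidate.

Original leaves: [67, 14, 85, 80, 22, 96, 16]
Target new root: 136
Try each candidate change and compute the resulting root:
Candidate A: set leaf[2] = 84 -> leaves = [67, 14, 84, 80, 22, 96, 16]
  L0: [67, 14, 84, 80, 22, 96, 16]
  L1: h(67,14)=(67*31+14)%997=97 h(84,80)=(84*31+80)%997=690 h(22,96)=(22*31+96)%997=778 h(16,16)=(16*31+16)%997=512 -> [97, 690, 778, 512]
  L2: h(97,690)=(97*31+690)%997=706 h(778,512)=(778*31+512)%997=702 -> [706, 702]
  L3: h(706,702)=(706*31+702)%997=654 -> [654]
  root = 654 != target 136
Candidate B: set leaf[2] = 43 -> leaves = [67, 14, 43, 80, 22, 96, 16]
  L0: [67, 14, 43, 80, 22, 96, 16]
  L1: h(67,14)=(67*31+14)%997=97 h(43,80)=(43*31+80)%997=416 h(22,96)=(22*31+96)%997=778 h(16,16)=(16*31+16)%997=512 -> [97, 416, 778, 512]
  L2: h(97,416)=(97*31+416)%997=432 h(778,512)=(778*31+512)%997=702 -> [432, 702]
  L3: h(432,702)=(432*31+702)%997=136 -> [136]
  root = 136 == target 136  ** MATCH **
Candidate C: set leaf[3] = 73 -> leaves = [67, 14, 85, 73, 22, 96, 16]
  L0: [67, 14, 85, 73, 22, 96, 16]
  L1: h(67,14)=(67*31+14)%997=97 h(85,73)=(85*31+73)%997=714 h(22,96)=(22*31+96)%997=778 h(16,16)=(16*31+16)%997=512 -> [97, 714, 778, 512]
  L2: h(97,714)=(97*31+714)%997=730 h(778,512)=(778*31+512)%997=702 -> [730, 702]
  L3: h(730,702)=(730*31+702)%997=401 -> [401]
  root = 401 != target 136
Candidate B produces the target root.

Answer: B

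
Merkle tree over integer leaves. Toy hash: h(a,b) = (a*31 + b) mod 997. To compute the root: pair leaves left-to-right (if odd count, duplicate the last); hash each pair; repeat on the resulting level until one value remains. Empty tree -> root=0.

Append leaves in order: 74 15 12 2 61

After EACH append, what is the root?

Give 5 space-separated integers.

After append 74 (leaves=[74]):
  L0: [74]
  root=74
After append 15 (leaves=[74, 15]):
  L0: [74, 15]
  L1: h(74,15)=(74*31+15)%997=315 -> [315]
  root=315
After append 12 (leaves=[74, 15, 12]):
  L0: [74, 15, 12]
  L1: h(74,15)=(74*31+15)%997=315 h(12,12)=(12*31+12)%997=384 -> [315, 384]
  L2: h(315,384)=(315*31+384)%997=179 -> [179]
  root=179
After append 2 (leaves=[74, 15, 12, 2]):
  L0: [74, 15, 12, 2]
  L1: h(74,15)=(74*31+15)%997=315 h(12,2)=(12*31+2)%997=374 -> [315, 374]
  L2: h(315,374)=(315*31+374)%997=169 -> [169]
  root=169
After append 61 (leaves=[74, 15, 12, 2, 61]):
  L0: [74, 15, 12, 2, 61]
  L1: h(74,15)=(74*31+15)%997=315 h(12,2)=(12*31+2)%997=374 h(61,61)=(61*31+61)%997=955 -> [315, 374, 955]
  L2: h(315,374)=(315*31+374)%997=169 h(955,955)=(955*31+955)%997=650 -> [169, 650]
  L3: h(169,650)=(169*31+650)%997=904 -> [904]
  root=904

Answer: 74 315 179 169 904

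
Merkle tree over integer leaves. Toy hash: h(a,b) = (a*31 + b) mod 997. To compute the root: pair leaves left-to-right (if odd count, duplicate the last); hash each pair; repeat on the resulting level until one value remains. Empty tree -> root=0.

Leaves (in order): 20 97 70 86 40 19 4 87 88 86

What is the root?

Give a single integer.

Answer: 266

Derivation:
L0: [20, 97, 70, 86, 40, 19, 4, 87, 88, 86]
L1: h(20,97)=(20*31+97)%997=717 h(70,86)=(70*31+86)%997=262 h(40,19)=(40*31+19)%997=262 h(4,87)=(4*31+87)%997=211 h(88,86)=(88*31+86)%997=820 -> [717, 262, 262, 211, 820]
L2: h(717,262)=(717*31+262)%997=555 h(262,211)=(262*31+211)%997=357 h(820,820)=(820*31+820)%997=318 -> [555, 357, 318]
L3: h(555,357)=(555*31+357)%997=613 h(318,318)=(318*31+318)%997=206 -> [613, 206]
L4: h(613,206)=(613*31+206)%997=266 -> [266]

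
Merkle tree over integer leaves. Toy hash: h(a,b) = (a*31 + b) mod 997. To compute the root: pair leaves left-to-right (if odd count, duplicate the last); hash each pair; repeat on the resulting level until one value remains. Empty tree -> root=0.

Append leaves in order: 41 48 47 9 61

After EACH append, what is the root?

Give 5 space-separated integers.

Answer: 41 322 519 481 606

Derivation:
After append 41 (leaves=[41]):
  L0: [41]
  root=41
After append 48 (leaves=[41, 48]):
  L0: [41, 48]
  L1: h(41,48)=(41*31+48)%997=322 -> [322]
  root=322
After append 47 (leaves=[41, 48, 47]):
  L0: [41, 48, 47]
  L1: h(41,48)=(41*31+48)%997=322 h(47,47)=(47*31+47)%997=507 -> [322, 507]
  L2: h(322,507)=(322*31+507)%997=519 -> [519]
  root=519
After append 9 (leaves=[41, 48, 47, 9]):
  L0: [41, 48, 47, 9]
  L1: h(41,48)=(41*31+48)%997=322 h(47,9)=(47*31+9)%997=469 -> [322, 469]
  L2: h(322,469)=(322*31+469)%997=481 -> [481]
  root=481
After append 61 (leaves=[41, 48, 47, 9, 61]):
  L0: [41, 48, 47, 9, 61]
  L1: h(41,48)=(41*31+48)%997=322 h(47,9)=(47*31+9)%997=469 h(61,61)=(61*31+61)%997=955 -> [322, 469, 955]
  L2: h(322,469)=(322*31+469)%997=481 h(955,955)=(955*31+955)%997=650 -> [481, 650]
  L3: h(481,650)=(481*31+650)%997=606 -> [606]
  root=606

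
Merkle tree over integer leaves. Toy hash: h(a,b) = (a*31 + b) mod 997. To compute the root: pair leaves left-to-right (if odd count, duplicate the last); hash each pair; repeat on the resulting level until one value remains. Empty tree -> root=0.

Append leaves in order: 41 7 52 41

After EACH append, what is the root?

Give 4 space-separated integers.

After append 41 (leaves=[41]):
  L0: [41]
  root=41
After append 7 (leaves=[41, 7]):
  L0: [41, 7]
  L1: h(41,7)=(41*31+7)%997=281 -> [281]
  root=281
After append 52 (leaves=[41, 7, 52]):
  L0: [41, 7, 52]
  L1: h(41,7)=(41*31+7)%997=281 h(52,52)=(52*31+52)%997=667 -> [281, 667]
  L2: h(281,667)=(281*31+667)%997=405 -> [405]
  root=405
After append 41 (leaves=[41, 7, 52, 41]):
  L0: [41, 7, 52, 41]
  L1: h(41,7)=(41*31+7)%997=281 h(52,41)=(52*31+41)%997=656 -> [281, 656]
  L2: h(281,656)=(281*31+656)%997=394 -> [394]
  root=394

Answer: 41 281 405 394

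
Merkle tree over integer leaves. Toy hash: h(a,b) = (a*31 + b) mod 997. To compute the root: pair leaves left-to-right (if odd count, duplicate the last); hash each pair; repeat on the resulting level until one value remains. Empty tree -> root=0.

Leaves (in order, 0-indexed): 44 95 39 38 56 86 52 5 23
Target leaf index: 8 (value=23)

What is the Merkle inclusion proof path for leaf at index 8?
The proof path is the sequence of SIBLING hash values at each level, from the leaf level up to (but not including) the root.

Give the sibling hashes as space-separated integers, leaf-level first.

L0 (leaves): [44, 95, 39, 38, 56, 86, 52, 5, 23], target index=8
L1: h(44,95)=(44*31+95)%997=462 [pair 0] h(39,38)=(39*31+38)%997=250 [pair 1] h(56,86)=(56*31+86)%997=825 [pair 2] h(52,5)=(52*31+5)%997=620 [pair 3] h(23,23)=(23*31+23)%997=736 [pair 4] -> [462, 250, 825, 620, 736]
  Sibling for proof at L0: 23
L2: h(462,250)=(462*31+250)%997=614 [pair 0] h(825,620)=(825*31+620)%997=273 [pair 1] h(736,736)=(736*31+736)%997=621 [pair 2] -> [614, 273, 621]
  Sibling for proof at L1: 736
L3: h(614,273)=(614*31+273)%997=364 [pair 0] h(621,621)=(621*31+621)%997=929 [pair 1] -> [364, 929]
  Sibling for proof at L2: 621
L4: h(364,929)=(364*31+929)%997=249 [pair 0] -> [249]
  Sibling for proof at L3: 364
Root: 249
Proof path (sibling hashes from leaf to root): [23, 736, 621, 364]

Answer: 23 736 621 364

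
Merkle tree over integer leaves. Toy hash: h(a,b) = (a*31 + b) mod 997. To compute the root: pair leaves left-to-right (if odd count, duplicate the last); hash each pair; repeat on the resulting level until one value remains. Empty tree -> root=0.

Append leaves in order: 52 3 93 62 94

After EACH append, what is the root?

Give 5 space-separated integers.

After append 52 (leaves=[52]):
  L0: [52]
  root=52
After append 3 (leaves=[52, 3]):
  L0: [52, 3]
  L1: h(52,3)=(52*31+3)%997=618 -> [618]
  root=618
After append 93 (leaves=[52, 3, 93]):
  L0: [52, 3, 93]
  L1: h(52,3)=(52*31+3)%997=618 h(93,93)=(93*31+93)%997=982 -> [618, 982]
  L2: h(618,982)=(618*31+982)%997=200 -> [200]
  root=200
After append 62 (leaves=[52, 3, 93, 62]):
  L0: [52, 3, 93, 62]
  L1: h(52,3)=(52*31+3)%997=618 h(93,62)=(93*31+62)%997=951 -> [618, 951]
  L2: h(618,951)=(618*31+951)%997=169 -> [169]
  root=169
After append 94 (leaves=[52, 3, 93, 62, 94]):
  L0: [52, 3, 93, 62, 94]
  L1: h(52,3)=(52*31+3)%997=618 h(93,62)=(93*31+62)%997=951 h(94,94)=(94*31+94)%997=17 -> [618, 951, 17]
  L2: h(618,951)=(618*31+951)%997=169 h(17,17)=(17*31+17)%997=544 -> [169, 544]
  L3: h(169,544)=(169*31+544)%997=798 -> [798]
  root=798

Answer: 52 618 200 169 798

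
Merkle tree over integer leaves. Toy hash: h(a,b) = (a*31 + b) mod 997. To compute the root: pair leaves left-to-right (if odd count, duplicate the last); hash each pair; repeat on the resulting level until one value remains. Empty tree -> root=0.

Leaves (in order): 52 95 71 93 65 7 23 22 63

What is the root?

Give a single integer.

Answer: 859

Derivation:
L0: [52, 95, 71, 93, 65, 7, 23, 22, 63]
L1: h(52,95)=(52*31+95)%997=710 h(71,93)=(71*31+93)%997=300 h(65,7)=(65*31+7)%997=28 h(23,22)=(23*31+22)%997=735 h(63,63)=(63*31+63)%997=22 -> [710, 300, 28, 735, 22]
L2: h(710,300)=(710*31+300)%997=376 h(28,735)=(28*31+735)%997=606 h(22,22)=(22*31+22)%997=704 -> [376, 606, 704]
L3: h(376,606)=(376*31+606)%997=298 h(704,704)=(704*31+704)%997=594 -> [298, 594]
L4: h(298,594)=(298*31+594)%997=859 -> [859]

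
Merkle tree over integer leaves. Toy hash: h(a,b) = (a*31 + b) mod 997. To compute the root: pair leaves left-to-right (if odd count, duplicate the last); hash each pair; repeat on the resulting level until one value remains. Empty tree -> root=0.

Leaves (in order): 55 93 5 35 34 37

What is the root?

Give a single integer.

L0: [55, 93, 5, 35, 34, 37]
L1: h(55,93)=(55*31+93)%997=801 h(5,35)=(5*31+35)%997=190 h(34,37)=(34*31+37)%997=94 -> [801, 190, 94]
L2: h(801,190)=(801*31+190)%997=96 h(94,94)=(94*31+94)%997=17 -> [96, 17]
L3: h(96,17)=(96*31+17)%997=2 -> [2]

Answer: 2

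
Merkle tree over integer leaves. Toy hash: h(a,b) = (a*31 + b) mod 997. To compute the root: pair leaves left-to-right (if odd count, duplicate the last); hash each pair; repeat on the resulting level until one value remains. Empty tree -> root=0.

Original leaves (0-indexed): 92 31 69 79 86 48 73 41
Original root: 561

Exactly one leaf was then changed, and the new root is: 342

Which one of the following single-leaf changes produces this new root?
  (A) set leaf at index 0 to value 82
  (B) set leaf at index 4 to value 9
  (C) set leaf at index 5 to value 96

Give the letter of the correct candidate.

Original leaves: [92, 31, 69, 79, 86, 48, 73, 41]
Target new root: 342
Try each candidate change and compute the resulting root:
Candidate A: set leaf[0] = 82 -> leaves = [82, 31, 69, 79, 86, 48, 73, 41]
  L0: [82, 31, 69, 79, 86, 48, 73, 41]
  L1: h(82,31)=(82*31+31)%997=579 h(69,79)=(69*31+79)%997=224 h(86,48)=(86*31+48)%997=720 h(73,41)=(73*31+41)%997=310 -> [579, 224, 720, 310]
  L2: h(579,224)=(579*31+224)%997=227 h(720,310)=(720*31+310)%997=696 -> [227, 696]
  L3: h(227,696)=(227*31+696)%997=754 -> [754]
  root = 754 != target 342
Candidate B: set leaf[4] = 9 -> leaves = [92, 31, 69, 79, 9, 48, 73, 41]
  L0: [92, 31, 69, 79, 9, 48, 73, 41]
  L1: h(92,31)=(92*31+31)%997=889 h(69,79)=(69*31+79)%997=224 h(9,48)=(9*31+48)%997=327 h(73,41)=(73*31+41)%997=310 -> [889, 224, 327, 310]
  L2: h(889,224)=(889*31+224)%997=864 h(327,310)=(327*31+310)%997=477 -> [864, 477]
  L3: h(864,477)=(864*31+477)%997=342 -> [342]
  root = 342 == target 342  ** MATCH **
Candidate C: set leaf[5] = 96 -> leaves = [92, 31, 69, 79, 86, 96, 73, 41]
  L0: [92, 31, 69, 79, 86, 96, 73, 41]
  L1: h(92,31)=(92*31+31)%997=889 h(69,79)=(69*31+79)%997=224 h(86,96)=(86*31+96)%997=768 h(73,41)=(73*31+41)%997=310 -> [889, 224, 768, 310]
  L2: h(889,224)=(889*31+224)%997=864 h(768,310)=(768*31+310)%997=190 -> [864, 190]
  L3: h(864,190)=(864*31+190)%997=55 -> [55]
  root = 55 != target 342
Candidate B produces the target root.

Answer: B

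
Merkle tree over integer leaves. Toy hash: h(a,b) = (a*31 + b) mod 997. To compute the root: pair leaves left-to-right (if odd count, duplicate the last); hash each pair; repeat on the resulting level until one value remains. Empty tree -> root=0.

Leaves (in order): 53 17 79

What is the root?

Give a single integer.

Answer: 150

Derivation:
L0: [53, 17, 79]
L1: h(53,17)=(53*31+17)%997=663 h(79,79)=(79*31+79)%997=534 -> [663, 534]
L2: h(663,534)=(663*31+534)%997=150 -> [150]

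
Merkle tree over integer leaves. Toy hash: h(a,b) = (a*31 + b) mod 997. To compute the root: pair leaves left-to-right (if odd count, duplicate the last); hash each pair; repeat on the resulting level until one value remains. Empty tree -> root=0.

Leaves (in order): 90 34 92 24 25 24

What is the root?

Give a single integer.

Answer: 99

Derivation:
L0: [90, 34, 92, 24, 25, 24]
L1: h(90,34)=(90*31+34)%997=830 h(92,24)=(92*31+24)%997=882 h(25,24)=(25*31+24)%997=799 -> [830, 882, 799]
L2: h(830,882)=(830*31+882)%997=690 h(799,799)=(799*31+799)%997=643 -> [690, 643]
L3: h(690,643)=(690*31+643)%997=99 -> [99]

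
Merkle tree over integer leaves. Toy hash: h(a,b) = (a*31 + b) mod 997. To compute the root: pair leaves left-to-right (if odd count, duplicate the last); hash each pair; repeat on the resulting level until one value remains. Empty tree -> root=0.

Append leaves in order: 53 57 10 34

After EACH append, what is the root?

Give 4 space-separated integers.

Answer: 53 703 179 203

Derivation:
After append 53 (leaves=[53]):
  L0: [53]
  root=53
After append 57 (leaves=[53, 57]):
  L0: [53, 57]
  L1: h(53,57)=(53*31+57)%997=703 -> [703]
  root=703
After append 10 (leaves=[53, 57, 10]):
  L0: [53, 57, 10]
  L1: h(53,57)=(53*31+57)%997=703 h(10,10)=(10*31+10)%997=320 -> [703, 320]
  L2: h(703,320)=(703*31+320)%997=179 -> [179]
  root=179
After append 34 (leaves=[53, 57, 10, 34]):
  L0: [53, 57, 10, 34]
  L1: h(53,57)=(53*31+57)%997=703 h(10,34)=(10*31+34)%997=344 -> [703, 344]
  L2: h(703,344)=(703*31+344)%997=203 -> [203]
  root=203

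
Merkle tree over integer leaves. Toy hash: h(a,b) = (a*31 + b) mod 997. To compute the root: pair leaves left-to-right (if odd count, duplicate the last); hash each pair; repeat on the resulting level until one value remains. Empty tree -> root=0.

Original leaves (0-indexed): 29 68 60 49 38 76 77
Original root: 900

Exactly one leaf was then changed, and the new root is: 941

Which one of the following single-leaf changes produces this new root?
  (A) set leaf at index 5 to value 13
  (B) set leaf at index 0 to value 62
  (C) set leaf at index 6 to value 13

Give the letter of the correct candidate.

Answer: A

Derivation:
Original leaves: [29, 68, 60, 49, 38, 76, 77]
Target new root: 941
Try each candidate change and compute the resulting root:
Candidate A: set leaf[5] = 13 -> leaves = [29, 68, 60, 49, 38, 13, 77]
  L0: [29, 68, 60, 49, 38, 13, 77]
  L1: h(29,68)=(29*31+68)%997=967 h(60,49)=(60*31+49)%997=912 h(38,13)=(38*31+13)%997=194 h(77,77)=(77*31+77)%997=470 -> [967, 912, 194, 470]
  L2: h(967,912)=(967*31+912)%997=979 h(194,470)=(194*31+470)%997=502 -> [979, 502]
  L3: h(979,502)=(979*31+502)%997=941 -> [941]
  root = 941 == target 941  ** MATCH **
Candidate B: set leaf[0] = 62 -> leaves = [62, 68, 60, 49, 38, 76, 77]
  L0: [62, 68, 60, 49, 38, 76, 77]
  L1: h(62,68)=(62*31+68)%997=993 h(60,49)=(60*31+49)%997=912 h(38,76)=(38*31+76)%997=257 h(77,77)=(77*31+77)%997=470 -> [993, 912, 257, 470]
  L2: h(993,912)=(993*31+912)%997=788 h(257,470)=(257*31+470)%997=461 -> [788, 461]
  L3: h(788,461)=(788*31+461)%997=961 -> [961]
  root = 961 != target 941
Candidate C: set leaf[6] = 13 -> leaves = [29, 68, 60, 49, 38, 76, 13]
  L0: [29, 68, 60, 49, 38, 76, 13]
  L1: h(29,68)=(29*31+68)%997=967 h(60,49)=(60*31+49)%997=912 h(38,76)=(38*31+76)%997=257 h(13,13)=(13*31+13)%997=416 -> [967, 912, 257, 416]
  L2: h(967,912)=(967*31+912)%997=979 h(257,416)=(257*31+416)%997=407 -> [979, 407]
  L3: h(979,407)=(979*31+407)%997=846 -> [846]
  root = 846 != target 941
Candidate A produces the target root.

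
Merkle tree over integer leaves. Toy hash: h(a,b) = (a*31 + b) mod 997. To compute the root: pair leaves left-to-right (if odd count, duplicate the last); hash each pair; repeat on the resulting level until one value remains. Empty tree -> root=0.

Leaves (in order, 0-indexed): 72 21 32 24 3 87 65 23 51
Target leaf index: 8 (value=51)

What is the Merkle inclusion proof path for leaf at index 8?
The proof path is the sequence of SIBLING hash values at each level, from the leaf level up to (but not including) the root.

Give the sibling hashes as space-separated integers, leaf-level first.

Answer: 51 635 380 877

Derivation:
L0 (leaves): [72, 21, 32, 24, 3, 87, 65, 23, 51], target index=8
L1: h(72,21)=(72*31+21)%997=259 [pair 0] h(32,24)=(32*31+24)%997=19 [pair 1] h(3,87)=(3*31+87)%997=180 [pair 2] h(65,23)=(65*31+23)%997=44 [pair 3] h(51,51)=(51*31+51)%997=635 [pair 4] -> [259, 19, 180, 44, 635]
  Sibling for proof at L0: 51
L2: h(259,19)=(259*31+19)%997=72 [pair 0] h(180,44)=(180*31+44)%997=639 [pair 1] h(635,635)=(635*31+635)%997=380 [pair 2] -> [72, 639, 380]
  Sibling for proof at L1: 635
L3: h(72,639)=(72*31+639)%997=877 [pair 0] h(380,380)=(380*31+380)%997=196 [pair 1] -> [877, 196]
  Sibling for proof at L2: 380
L4: h(877,196)=(877*31+196)%997=464 [pair 0] -> [464]
  Sibling for proof at L3: 877
Root: 464
Proof path (sibling hashes from leaf to root): [51, 635, 380, 877]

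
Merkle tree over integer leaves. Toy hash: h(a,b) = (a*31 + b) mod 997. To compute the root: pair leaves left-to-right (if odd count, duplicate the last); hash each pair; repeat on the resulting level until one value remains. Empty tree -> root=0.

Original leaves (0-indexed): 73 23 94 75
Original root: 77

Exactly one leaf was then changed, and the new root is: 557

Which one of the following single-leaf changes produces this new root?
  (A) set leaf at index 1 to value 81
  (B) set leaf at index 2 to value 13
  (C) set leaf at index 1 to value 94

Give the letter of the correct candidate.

Answer: B

Derivation:
Original leaves: [73, 23, 94, 75]
Target new root: 557
Try each candidate change and compute the resulting root:
Candidate A: set leaf[1] = 81 -> leaves = [73, 81, 94, 75]
  L0: [73, 81, 94, 75]
  L1: h(73,81)=(73*31+81)%997=350 h(94,75)=(94*31+75)%997=995 -> [350, 995]
  L2: h(350,995)=(350*31+995)%997=878 -> [878]
  root = 878 != target 557
Candidate B: set leaf[2] = 13 -> leaves = [73, 23, 13, 75]
  L0: [73, 23, 13, 75]
  L1: h(73,23)=(73*31+23)%997=292 h(13,75)=(13*31+75)%997=478 -> [292, 478]
  L2: h(292,478)=(292*31+478)%997=557 -> [557]
  root = 557 == target 557  ** MATCH **
Candidate C: set leaf[1] = 94 -> leaves = [73, 94, 94, 75]
  L0: [73, 94, 94, 75]
  L1: h(73,94)=(73*31+94)%997=363 h(94,75)=(94*31+75)%997=995 -> [363, 995]
  L2: h(363,995)=(363*31+995)%997=284 -> [284]
  root = 284 != target 557
Candidate B produces the target root.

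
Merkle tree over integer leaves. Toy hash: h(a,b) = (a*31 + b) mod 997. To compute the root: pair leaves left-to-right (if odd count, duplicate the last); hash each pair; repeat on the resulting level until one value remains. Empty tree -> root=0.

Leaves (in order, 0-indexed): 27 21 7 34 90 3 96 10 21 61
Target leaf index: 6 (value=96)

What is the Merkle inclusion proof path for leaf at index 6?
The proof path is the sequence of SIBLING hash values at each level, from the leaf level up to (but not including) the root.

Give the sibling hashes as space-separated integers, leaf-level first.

L0 (leaves): [27, 21, 7, 34, 90, 3, 96, 10, 21, 61], target index=6
L1: h(27,21)=(27*31+21)%997=858 [pair 0] h(7,34)=(7*31+34)%997=251 [pair 1] h(90,3)=(90*31+3)%997=799 [pair 2] h(96,10)=(96*31+10)%997=992 [pair 3] h(21,61)=(21*31+61)%997=712 [pair 4] -> [858, 251, 799, 992, 712]
  Sibling for proof at L0: 10
L2: h(858,251)=(858*31+251)%997=927 [pair 0] h(799,992)=(799*31+992)%997=836 [pair 1] h(712,712)=(712*31+712)%997=850 [pair 2] -> [927, 836, 850]
  Sibling for proof at L1: 799
L3: h(927,836)=(927*31+836)%997=660 [pair 0] h(850,850)=(850*31+850)%997=281 [pair 1] -> [660, 281]
  Sibling for proof at L2: 927
L4: h(660,281)=(660*31+281)%997=801 [pair 0] -> [801]
  Sibling for proof at L3: 281
Root: 801
Proof path (sibling hashes from leaf to root): [10, 799, 927, 281]

Answer: 10 799 927 281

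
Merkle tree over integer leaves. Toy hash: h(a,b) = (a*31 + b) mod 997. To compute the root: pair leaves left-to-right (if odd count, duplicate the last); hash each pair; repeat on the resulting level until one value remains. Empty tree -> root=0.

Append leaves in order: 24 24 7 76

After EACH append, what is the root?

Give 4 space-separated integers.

Answer: 24 768 104 173

Derivation:
After append 24 (leaves=[24]):
  L0: [24]
  root=24
After append 24 (leaves=[24, 24]):
  L0: [24, 24]
  L1: h(24,24)=(24*31+24)%997=768 -> [768]
  root=768
After append 7 (leaves=[24, 24, 7]):
  L0: [24, 24, 7]
  L1: h(24,24)=(24*31+24)%997=768 h(7,7)=(7*31+7)%997=224 -> [768, 224]
  L2: h(768,224)=(768*31+224)%997=104 -> [104]
  root=104
After append 76 (leaves=[24, 24, 7, 76]):
  L0: [24, 24, 7, 76]
  L1: h(24,24)=(24*31+24)%997=768 h(7,76)=(7*31+76)%997=293 -> [768, 293]
  L2: h(768,293)=(768*31+293)%997=173 -> [173]
  root=173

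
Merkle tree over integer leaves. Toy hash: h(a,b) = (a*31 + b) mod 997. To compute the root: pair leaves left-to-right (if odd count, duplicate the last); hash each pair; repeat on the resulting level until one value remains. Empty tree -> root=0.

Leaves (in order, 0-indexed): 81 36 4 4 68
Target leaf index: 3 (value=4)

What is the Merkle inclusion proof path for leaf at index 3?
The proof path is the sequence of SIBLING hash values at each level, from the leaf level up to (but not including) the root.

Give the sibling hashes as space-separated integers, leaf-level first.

L0 (leaves): [81, 36, 4, 4, 68], target index=3
L1: h(81,36)=(81*31+36)%997=553 [pair 0] h(4,4)=(4*31+4)%997=128 [pair 1] h(68,68)=(68*31+68)%997=182 [pair 2] -> [553, 128, 182]
  Sibling for proof at L0: 4
L2: h(553,128)=(553*31+128)%997=322 [pair 0] h(182,182)=(182*31+182)%997=839 [pair 1] -> [322, 839]
  Sibling for proof at L1: 553
L3: h(322,839)=(322*31+839)%997=851 [pair 0] -> [851]
  Sibling for proof at L2: 839
Root: 851
Proof path (sibling hashes from leaf to root): [4, 553, 839]

Answer: 4 553 839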